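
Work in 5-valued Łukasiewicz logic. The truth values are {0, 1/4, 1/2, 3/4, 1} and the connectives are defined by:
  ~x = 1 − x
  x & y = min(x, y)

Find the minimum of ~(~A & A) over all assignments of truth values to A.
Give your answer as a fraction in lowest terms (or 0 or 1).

1/2

Take A = 1/2:
~A = ~1/2 = 1/2
~A & A = 1/2 & 1/2 = 1/2
~(~A & A) = ~1/2 = 1/2
No assignment yields a value below 1/2, so this is the minimum.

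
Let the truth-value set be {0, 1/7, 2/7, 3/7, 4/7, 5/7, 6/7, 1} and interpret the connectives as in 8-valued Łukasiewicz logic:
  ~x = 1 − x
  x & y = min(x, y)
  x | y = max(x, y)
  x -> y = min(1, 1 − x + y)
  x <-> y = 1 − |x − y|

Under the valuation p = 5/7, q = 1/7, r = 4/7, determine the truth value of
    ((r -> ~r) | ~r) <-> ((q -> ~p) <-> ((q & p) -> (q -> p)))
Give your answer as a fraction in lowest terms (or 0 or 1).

~r = ~4/7 = 3/7
r -> ~r = 4/7 -> 3/7 = 6/7
~r = ~4/7 = 3/7
(r -> ~r) | ~r = 6/7 | 3/7 = 6/7
~p = ~5/7 = 2/7
q -> ~p = 1/7 -> 2/7 = 1
q & p = 1/7 & 5/7 = 1/7
q -> p = 1/7 -> 5/7 = 1
(q & p) -> (q -> p) = 1/7 -> 1 = 1
(q -> ~p) <-> ((q & p) -> (q -> p)) = 1 <-> 1 = 1
((r -> ~r) | ~r) <-> ((q -> ~p) <-> ((q & p) -> (q -> p))) = 6/7 <-> 1 = 6/7

6/7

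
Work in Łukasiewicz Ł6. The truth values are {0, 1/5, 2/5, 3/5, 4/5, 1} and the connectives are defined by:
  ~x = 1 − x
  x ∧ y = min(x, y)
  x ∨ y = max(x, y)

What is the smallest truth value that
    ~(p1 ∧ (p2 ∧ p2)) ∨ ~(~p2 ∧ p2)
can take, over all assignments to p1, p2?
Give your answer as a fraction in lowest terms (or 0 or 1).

Take p1 = 2/5, p2 = 2/5:
p2 ∧ p2 = 2/5 ∧ 2/5 = 2/5
p1 ∧ (p2 ∧ p2) = 2/5 ∧ 2/5 = 2/5
~(p1 ∧ (p2 ∧ p2)) = ~2/5 = 3/5
~p2 = ~2/5 = 3/5
~p2 ∧ p2 = 3/5 ∧ 2/5 = 2/5
~(~p2 ∧ p2) = ~2/5 = 3/5
~(p1 ∧ (p2 ∧ p2)) ∨ ~(~p2 ∧ p2) = 3/5 ∨ 3/5 = 3/5
No assignment yields a value below 3/5, so this is the minimum.

3/5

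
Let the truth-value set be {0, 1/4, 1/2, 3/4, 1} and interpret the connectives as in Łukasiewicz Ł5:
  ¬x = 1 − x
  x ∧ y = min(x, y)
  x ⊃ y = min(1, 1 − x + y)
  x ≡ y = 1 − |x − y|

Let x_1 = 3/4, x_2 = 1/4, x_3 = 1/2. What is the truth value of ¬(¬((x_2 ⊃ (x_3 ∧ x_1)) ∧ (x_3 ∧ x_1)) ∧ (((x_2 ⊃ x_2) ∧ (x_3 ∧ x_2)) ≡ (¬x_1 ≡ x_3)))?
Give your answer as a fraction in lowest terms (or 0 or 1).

1/2

x_3 ∧ x_1 = 1/2 ∧ 3/4 = 1/2
x_2 ⊃ (x_3 ∧ x_1) = 1/4 ⊃ 1/2 = 1
x_3 ∧ x_1 = 1/2 ∧ 3/4 = 1/2
(x_2 ⊃ (x_3 ∧ x_1)) ∧ (x_3 ∧ x_1) = 1 ∧ 1/2 = 1/2
¬((x_2 ⊃ (x_3 ∧ x_1)) ∧ (x_3 ∧ x_1)) = ¬1/2 = 1/2
x_2 ⊃ x_2 = 1/4 ⊃ 1/4 = 1
x_3 ∧ x_2 = 1/2 ∧ 1/4 = 1/4
(x_2 ⊃ x_2) ∧ (x_3 ∧ x_2) = 1 ∧ 1/4 = 1/4
¬x_1 = ¬3/4 = 1/4
¬x_1 ≡ x_3 = 1/4 ≡ 1/2 = 3/4
((x_2 ⊃ x_2) ∧ (x_3 ∧ x_2)) ≡ (¬x_1 ≡ x_3) = 1/4 ≡ 3/4 = 1/2
¬((x_2 ⊃ (x_3 ∧ x_1)) ∧ (x_3 ∧ x_1)) ∧ (((x_2 ⊃ x_2) ∧ (x_3 ∧ x_2)) ≡ (¬x_1 ≡ x_3)) = 1/2 ∧ 1/2 = 1/2
¬(¬((x_2 ⊃ (x_3 ∧ x_1)) ∧ (x_3 ∧ x_1)) ∧ (((x_2 ⊃ x_2) ∧ (x_3 ∧ x_2)) ≡ (¬x_1 ≡ x_3))) = ¬1/2 = 1/2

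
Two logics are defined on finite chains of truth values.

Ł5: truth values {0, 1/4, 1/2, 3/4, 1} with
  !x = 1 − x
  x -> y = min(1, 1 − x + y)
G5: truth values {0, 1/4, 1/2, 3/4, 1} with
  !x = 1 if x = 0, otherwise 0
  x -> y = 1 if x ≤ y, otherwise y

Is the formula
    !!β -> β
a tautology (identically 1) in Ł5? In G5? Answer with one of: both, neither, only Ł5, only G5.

In Ł5: every assignment gives 1 — tautology.
In G5: at β = 1/4 the value is 1/4 — not a tautology.

only Ł5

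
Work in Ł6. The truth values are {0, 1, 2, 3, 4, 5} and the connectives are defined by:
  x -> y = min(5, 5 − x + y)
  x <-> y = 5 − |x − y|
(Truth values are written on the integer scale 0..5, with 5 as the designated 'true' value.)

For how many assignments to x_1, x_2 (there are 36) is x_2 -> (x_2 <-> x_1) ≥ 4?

value 5: 27 assignments (counts)
value 4: 3 assignments (counts)
value 3: 2 assignments
value 2: 2 assignments
value 1: 1 assignment
value 0: 1 assignment
So 30 of the 36 assignments meet the threshold.

30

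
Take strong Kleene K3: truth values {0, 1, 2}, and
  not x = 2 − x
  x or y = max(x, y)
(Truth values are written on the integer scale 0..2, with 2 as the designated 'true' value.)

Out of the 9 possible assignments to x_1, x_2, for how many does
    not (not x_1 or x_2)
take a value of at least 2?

x_1 = 0, x_2 = 0 ↦ 0  <
x_1 = 0, x_2 = 1 ↦ 0  <
x_1 = 0, x_2 = 2 ↦ 0  <
x_1 = 1, x_2 = 0 ↦ 1  <
x_1 = 1, x_2 = 1 ↦ 1  <
x_1 = 1, x_2 = 2 ↦ 0  <
x_1 = 2, x_2 = 0 ↦ 2  ≥
x_1 = 2, x_2 = 1 ↦ 1  <
x_1 = 2, x_2 = 2 ↦ 0  <
So 1 of the 9 assignments meets the threshold.

1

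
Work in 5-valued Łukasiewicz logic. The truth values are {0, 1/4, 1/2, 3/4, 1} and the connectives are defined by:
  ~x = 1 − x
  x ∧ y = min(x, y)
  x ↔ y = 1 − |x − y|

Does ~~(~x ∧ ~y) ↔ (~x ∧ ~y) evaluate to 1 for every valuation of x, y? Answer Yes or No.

At x = 3/4, y = 3/4, for instance:
~x = ~3/4 = 1/4
~y = ~3/4 = 1/4
~x ∧ ~y = 1/4 ∧ 1/4 = 1/4
~(~x ∧ ~y) = ~1/4 = 3/4
~~(~x ∧ ~y) = ~3/4 = 1/4
~~(~x ∧ ~y) ↔ (~x ∧ ~y) = 1/4 ↔ 1/4 = 1
and checking the remaining 24 assignments likewise gives ≥ 1 in every case.

Yes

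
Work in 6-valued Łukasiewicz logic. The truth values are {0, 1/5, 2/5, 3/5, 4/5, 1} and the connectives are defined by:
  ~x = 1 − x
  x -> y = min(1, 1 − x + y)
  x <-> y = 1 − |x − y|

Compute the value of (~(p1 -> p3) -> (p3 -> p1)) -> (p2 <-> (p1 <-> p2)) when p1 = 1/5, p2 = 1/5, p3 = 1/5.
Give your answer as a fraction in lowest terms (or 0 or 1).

p1 -> p3 = 1/5 -> 1/5 = 1
~(p1 -> p3) = ~1 = 0
p3 -> p1 = 1/5 -> 1/5 = 1
~(p1 -> p3) -> (p3 -> p1) = 0 -> 1 = 1
p1 <-> p2 = 1/5 <-> 1/5 = 1
p2 <-> (p1 <-> p2) = 1/5 <-> 1 = 1/5
(~(p1 -> p3) -> (p3 -> p1)) -> (p2 <-> (p1 <-> p2)) = 1 -> 1/5 = 1/5

1/5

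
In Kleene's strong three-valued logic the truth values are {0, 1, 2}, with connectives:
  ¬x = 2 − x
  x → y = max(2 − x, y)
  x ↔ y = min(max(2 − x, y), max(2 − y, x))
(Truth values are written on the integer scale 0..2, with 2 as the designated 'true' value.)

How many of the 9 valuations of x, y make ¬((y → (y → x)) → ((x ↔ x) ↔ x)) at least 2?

1

x = 0, y = 0 ↦ 2  ≥
x = 0, y = 1 ↦ 1  <
x = 0, y = 2 ↦ 0  <
x = 1, y = 0 ↦ 1  <
x = 1, y = 1 ↦ 1  <
x = 1, y = 2 ↦ 1  <
x = 2, y = 0 ↦ 0  <
x = 2, y = 1 ↦ 0  <
x = 2, y = 2 ↦ 0  <
So 1 of the 9 assignments meets the threshold.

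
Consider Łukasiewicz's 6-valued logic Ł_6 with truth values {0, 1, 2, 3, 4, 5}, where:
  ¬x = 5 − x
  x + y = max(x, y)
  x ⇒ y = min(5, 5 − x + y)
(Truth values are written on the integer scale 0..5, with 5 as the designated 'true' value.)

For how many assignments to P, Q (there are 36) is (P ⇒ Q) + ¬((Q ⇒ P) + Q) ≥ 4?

26

value 5: 21 assignments (counts)
value 4: 5 assignments (counts)
value 3: 4 assignments
value 2: 3 assignments
value 1: 2 assignments
value 0: 1 assignment
So 26 of the 36 assignments meet the threshold.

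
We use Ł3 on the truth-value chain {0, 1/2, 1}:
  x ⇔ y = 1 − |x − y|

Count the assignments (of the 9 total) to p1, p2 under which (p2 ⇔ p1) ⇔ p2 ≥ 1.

p1 = 0, p2 = 0 ↦ 0  <
p1 = 0, p2 = 1/2 ↦ 1  ≥
p1 = 0, p2 = 1 ↦ 0  <
p1 = 1/2, p2 = 0 ↦ 1/2  <
p1 = 1/2, p2 = 1/2 ↦ 1/2  <
p1 = 1/2, p2 = 1 ↦ 1/2  <
p1 = 1, p2 = 0 ↦ 1  ≥
p1 = 1, p2 = 1/2 ↦ 1  ≥
p1 = 1, p2 = 1 ↦ 1  ≥
So 4 of the 9 assignments meet the threshold.

4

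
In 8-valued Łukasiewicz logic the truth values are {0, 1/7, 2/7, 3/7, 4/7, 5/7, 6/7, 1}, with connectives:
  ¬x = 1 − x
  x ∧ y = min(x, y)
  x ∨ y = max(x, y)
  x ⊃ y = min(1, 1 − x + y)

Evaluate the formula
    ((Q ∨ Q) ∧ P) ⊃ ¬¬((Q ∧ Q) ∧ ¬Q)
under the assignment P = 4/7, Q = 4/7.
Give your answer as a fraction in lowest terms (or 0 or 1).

6/7

Q ∨ Q = 4/7 ∨ 4/7 = 4/7
(Q ∨ Q) ∧ P = 4/7 ∧ 4/7 = 4/7
Q ∧ Q = 4/7 ∧ 4/7 = 4/7
¬Q = ¬4/7 = 3/7
(Q ∧ Q) ∧ ¬Q = 4/7 ∧ 3/7 = 3/7
¬((Q ∧ Q) ∧ ¬Q) = ¬3/7 = 4/7
¬¬((Q ∧ Q) ∧ ¬Q) = ¬4/7 = 3/7
((Q ∨ Q) ∧ P) ⊃ ¬¬((Q ∧ Q) ∧ ¬Q) = 4/7 ⊃ 3/7 = 6/7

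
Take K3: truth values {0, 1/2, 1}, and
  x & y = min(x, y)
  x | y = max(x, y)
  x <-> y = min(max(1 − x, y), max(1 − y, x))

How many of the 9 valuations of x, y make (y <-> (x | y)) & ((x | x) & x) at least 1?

1

x = 0, y = 0 ↦ 0  <
x = 0, y = 1/2 ↦ 0  <
x = 0, y = 1 ↦ 0  <
x = 1/2, y = 0 ↦ 1/2  <
x = 1/2, y = 1/2 ↦ 1/2  <
x = 1/2, y = 1 ↦ 1/2  <
x = 1, y = 0 ↦ 0  <
x = 1, y = 1/2 ↦ 1/2  <
x = 1, y = 1 ↦ 1  ≥
So 1 of the 9 assignments meets the threshold.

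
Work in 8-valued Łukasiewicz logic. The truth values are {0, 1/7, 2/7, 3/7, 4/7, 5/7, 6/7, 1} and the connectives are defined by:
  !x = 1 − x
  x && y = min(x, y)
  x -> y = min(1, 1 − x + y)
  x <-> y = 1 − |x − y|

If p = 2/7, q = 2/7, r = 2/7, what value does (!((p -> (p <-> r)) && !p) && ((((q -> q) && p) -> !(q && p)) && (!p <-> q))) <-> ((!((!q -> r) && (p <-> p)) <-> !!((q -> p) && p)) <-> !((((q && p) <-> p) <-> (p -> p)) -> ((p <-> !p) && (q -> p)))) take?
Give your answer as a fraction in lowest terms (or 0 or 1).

p <-> r = 2/7 <-> 2/7 = 1
p -> (p <-> r) = 2/7 -> 1 = 1
!p = !2/7 = 5/7
(p -> (p <-> r)) && !p = 1 && 5/7 = 5/7
!((p -> (p <-> r)) && !p) = !5/7 = 2/7
q -> q = 2/7 -> 2/7 = 1
(q -> q) && p = 1 && 2/7 = 2/7
q && p = 2/7 && 2/7 = 2/7
!(q && p) = !2/7 = 5/7
((q -> q) && p) -> !(q && p) = 2/7 -> 5/7 = 1
!p = !2/7 = 5/7
!p <-> q = 5/7 <-> 2/7 = 4/7
(((q -> q) && p) -> !(q && p)) && (!p <-> q) = 1 && 4/7 = 4/7
!((p -> (p <-> r)) && !p) && ((((q -> q) && p) -> !(q && p)) && (!p <-> q)) = 2/7 && 4/7 = 2/7
!q = !2/7 = 5/7
!q -> r = 5/7 -> 2/7 = 4/7
p <-> p = 2/7 <-> 2/7 = 1
(!q -> r) && (p <-> p) = 4/7 && 1 = 4/7
!((!q -> r) && (p <-> p)) = !4/7 = 3/7
q -> p = 2/7 -> 2/7 = 1
(q -> p) && p = 1 && 2/7 = 2/7
!((q -> p) && p) = !2/7 = 5/7
!!((q -> p) && p) = !5/7 = 2/7
!((!q -> r) && (p <-> p)) <-> !!((q -> p) && p) = 3/7 <-> 2/7 = 6/7
q && p = 2/7 && 2/7 = 2/7
(q && p) <-> p = 2/7 <-> 2/7 = 1
p -> p = 2/7 -> 2/7 = 1
((q && p) <-> p) <-> (p -> p) = 1 <-> 1 = 1
!p = !2/7 = 5/7
p <-> !p = 2/7 <-> 5/7 = 4/7
q -> p = 2/7 -> 2/7 = 1
(p <-> !p) && (q -> p) = 4/7 && 1 = 4/7
(((q && p) <-> p) <-> (p -> p)) -> ((p <-> !p) && (q -> p)) = 1 -> 4/7 = 4/7
!((((q && p) <-> p) <-> (p -> p)) -> ((p <-> !p) && (q -> p))) = !4/7 = 3/7
(!((!q -> r) && (p <-> p)) <-> !!((q -> p) && p)) <-> !((((q && p) <-> p) <-> (p -> p)) -> ((p <-> !p) && (q -> p))) = 6/7 <-> 3/7 = 4/7
(!((p -> (p <-> r)) && !p) && ((((q -> q) && p) -> !(q && p)) && (!p <-> q))) <-> ((!((!q -> r) && (p <-> p)) <-> !!((q -> p) && p)) <-> !((((q && p) <-> p) <-> (p -> p)) -> ((p <-> !p) && (q -> p)))) = 2/7 <-> 4/7 = 5/7

5/7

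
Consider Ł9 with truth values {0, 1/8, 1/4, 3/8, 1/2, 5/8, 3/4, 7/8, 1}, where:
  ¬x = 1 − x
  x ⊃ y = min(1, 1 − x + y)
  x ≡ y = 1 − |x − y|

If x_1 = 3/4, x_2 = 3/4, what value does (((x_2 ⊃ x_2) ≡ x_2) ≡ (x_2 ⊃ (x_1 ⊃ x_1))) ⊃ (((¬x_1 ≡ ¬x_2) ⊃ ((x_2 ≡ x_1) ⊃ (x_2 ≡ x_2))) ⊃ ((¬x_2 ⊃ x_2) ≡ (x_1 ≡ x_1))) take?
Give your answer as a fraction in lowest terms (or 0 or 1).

1

x_2 ⊃ x_2 = 3/4 ⊃ 3/4 = 1
(x_2 ⊃ x_2) ≡ x_2 = 1 ≡ 3/4 = 3/4
x_1 ⊃ x_1 = 3/4 ⊃ 3/4 = 1
x_2 ⊃ (x_1 ⊃ x_1) = 3/4 ⊃ 1 = 1
((x_2 ⊃ x_2) ≡ x_2) ≡ (x_2 ⊃ (x_1 ⊃ x_1)) = 3/4 ≡ 1 = 3/4
¬x_1 = ¬3/4 = 1/4
¬x_2 = ¬3/4 = 1/4
¬x_1 ≡ ¬x_2 = 1/4 ≡ 1/4 = 1
x_2 ≡ x_1 = 3/4 ≡ 3/4 = 1
x_2 ≡ x_2 = 3/4 ≡ 3/4 = 1
(x_2 ≡ x_1) ⊃ (x_2 ≡ x_2) = 1 ⊃ 1 = 1
(¬x_1 ≡ ¬x_2) ⊃ ((x_2 ≡ x_1) ⊃ (x_2 ≡ x_2)) = 1 ⊃ 1 = 1
¬x_2 = ¬3/4 = 1/4
¬x_2 ⊃ x_2 = 1/4 ⊃ 3/4 = 1
x_1 ≡ x_1 = 3/4 ≡ 3/4 = 1
(¬x_2 ⊃ x_2) ≡ (x_1 ≡ x_1) = 1 ≡ 1 = 1
((¬x_1 ≡ ¬x_2) ⊃ ((x_2 ≡ x_1) ⊃ (x_2 ≡ x_2))) ⊃ ((¬x_2 ⊃ x_2) ≡ (x_1 ≡ x_1)) = 1 ⊃ 1 = 1
(((x_2 ⊃ x_2) ≡ x_2) ≡ (x_2 ⊃ (x_1 ⊃ x_1))) ⊃ (((¬x_1 ≡ ¬x_2) ⊃ ((x_2 ≡ x_1) ⊃ (x_2 ≡ x_2))) ⊃ ((¬x_2 ⊃ x_2) ≡ (x_1 ≡ x_1))) = 3/4 ⊃ 1 = 1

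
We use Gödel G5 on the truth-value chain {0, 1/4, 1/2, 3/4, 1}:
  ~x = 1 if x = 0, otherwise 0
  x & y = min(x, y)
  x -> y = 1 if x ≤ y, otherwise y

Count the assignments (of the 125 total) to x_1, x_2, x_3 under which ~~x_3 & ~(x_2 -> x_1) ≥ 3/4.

16

value 1: 16 assignments (counts)
value 0: 109 assignments
So 16 of the 125 assignments meet the threshold.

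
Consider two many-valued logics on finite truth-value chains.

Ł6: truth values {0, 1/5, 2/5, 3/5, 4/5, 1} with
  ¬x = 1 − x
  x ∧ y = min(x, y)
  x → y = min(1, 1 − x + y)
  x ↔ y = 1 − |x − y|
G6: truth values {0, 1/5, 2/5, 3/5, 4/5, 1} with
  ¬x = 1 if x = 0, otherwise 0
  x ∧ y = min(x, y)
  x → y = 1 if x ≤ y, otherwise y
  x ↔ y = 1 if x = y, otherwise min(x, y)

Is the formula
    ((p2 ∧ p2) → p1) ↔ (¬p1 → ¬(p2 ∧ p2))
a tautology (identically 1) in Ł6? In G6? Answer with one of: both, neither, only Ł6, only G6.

In Ł6: every assignment gives 1 — tautology.
In G6: at p1 = 1/5, p2 = 2/5 the value is 1/5 — not a tautology.

only Ł6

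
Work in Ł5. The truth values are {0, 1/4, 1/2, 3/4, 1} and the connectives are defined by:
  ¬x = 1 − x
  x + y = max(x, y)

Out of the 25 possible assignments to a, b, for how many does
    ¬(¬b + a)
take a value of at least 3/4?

value 1: 1 assignment (counts)
value 3/4: 3 assignments (counts)
value 1/2: 5 assignments
value 1/4: 7 assignments
value 0: 9 assignments
So 4 of the 25 assignments meet the threshold.

4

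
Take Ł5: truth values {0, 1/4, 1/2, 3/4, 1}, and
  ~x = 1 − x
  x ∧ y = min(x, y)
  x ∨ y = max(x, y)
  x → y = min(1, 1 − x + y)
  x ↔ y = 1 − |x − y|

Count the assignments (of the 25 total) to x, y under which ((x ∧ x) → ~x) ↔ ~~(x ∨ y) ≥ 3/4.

10

value 1: 3 assignments (counts)
value 3/4: 7 assignments (counts)
value 1/2: 6 assignments
value 1/4: 3 assignments
value 0: 6 assignments
So 10 of the 25 assignments meet the threshold.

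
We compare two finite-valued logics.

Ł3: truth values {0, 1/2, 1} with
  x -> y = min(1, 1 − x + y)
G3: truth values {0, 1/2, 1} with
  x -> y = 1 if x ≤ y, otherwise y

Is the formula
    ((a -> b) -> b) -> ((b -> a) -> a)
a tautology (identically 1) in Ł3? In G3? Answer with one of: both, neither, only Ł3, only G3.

only Ł3

In Ł3: every assignment gives 1 — tautology.
In G3: at a = 1/2, b = 0 the value is 1/2 — not a tautology.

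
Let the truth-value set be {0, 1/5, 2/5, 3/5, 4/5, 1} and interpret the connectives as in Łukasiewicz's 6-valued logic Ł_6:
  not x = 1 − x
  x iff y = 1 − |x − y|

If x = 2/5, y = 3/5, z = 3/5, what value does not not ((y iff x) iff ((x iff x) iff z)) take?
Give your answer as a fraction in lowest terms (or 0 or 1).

4/5

y iff x = 3/5 iff 2/5 = 4/5
x iff x = 2/5 iff 2/5 = 1
(x iff x) iff z = 1 iff 3/5 = 3/5
(y iff x) iff ((x iff x) iff z) = 4/5 iff 3/5 = 4/5
not ((y iff x) iff ((x iff x) iff z)) = not 4/5 = 1/5
not not ((y iff x) iff ((x iff x) iff z)) = not 1/5 = 4/5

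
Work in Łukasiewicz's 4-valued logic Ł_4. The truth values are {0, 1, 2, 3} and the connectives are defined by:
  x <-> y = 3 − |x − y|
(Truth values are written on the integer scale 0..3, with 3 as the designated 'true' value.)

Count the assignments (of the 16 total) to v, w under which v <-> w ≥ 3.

4

v = 0, w = 0 ↦ 3  ≥
v = 0, w = 1 ↦ 2  <
v = 0, w = 2 ↦ 1  <
v = 0, w = 3 ↦ 0  <
v = 1, w = 0 ↦ 2  <
v = 1, w = 1 ↦ 3  ≥
v = 1, w = 2 ↦ 2  <
v = 1, w = 3 ↦ 1  <
v = 2, w = 0 ↦ 1  <
v = 2, w = 1 ↦ 2  <
v = 2, w = 2 ↦ 3  ≥
v = 2, w = 3 ↦ 2  <
v = 3, w = 0 ↦ 0  <
v = 3, w = 1 ↦ 1  <
v = 3, w = 2 ↦ 2  <
v = 3, w = 3 ↦ 3  ≥
So 4 of the 16 assignments meet the threshold.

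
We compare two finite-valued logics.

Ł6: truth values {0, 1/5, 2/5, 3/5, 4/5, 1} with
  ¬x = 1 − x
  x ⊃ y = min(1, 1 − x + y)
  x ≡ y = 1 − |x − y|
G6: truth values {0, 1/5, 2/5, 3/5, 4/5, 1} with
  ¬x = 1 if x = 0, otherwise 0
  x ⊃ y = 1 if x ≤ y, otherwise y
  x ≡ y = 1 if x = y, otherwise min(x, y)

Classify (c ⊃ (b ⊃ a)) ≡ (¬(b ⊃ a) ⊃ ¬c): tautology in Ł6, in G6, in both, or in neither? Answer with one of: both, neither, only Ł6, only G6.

In Ł6: every assignment gives 1 — tautology.
In G6: at a = 1/5, b = 2/5, c = 2/5 the value is 1/5 — not a tautology.

only Ł6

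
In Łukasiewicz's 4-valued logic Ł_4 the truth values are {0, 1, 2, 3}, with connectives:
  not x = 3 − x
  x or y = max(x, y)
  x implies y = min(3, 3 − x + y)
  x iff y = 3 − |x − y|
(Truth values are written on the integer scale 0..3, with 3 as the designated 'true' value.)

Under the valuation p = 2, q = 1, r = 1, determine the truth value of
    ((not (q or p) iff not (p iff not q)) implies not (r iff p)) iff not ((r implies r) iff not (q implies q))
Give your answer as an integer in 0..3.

q or p = 1 or 2 = 2
not (q or p) = not 2 = 1
not q = not 1 = 2
p iff not q = 2 iff 2 = 3
not (p iff not q) = not 3 = 0
not (q or p) iff not (p iff not q) = 1 iff 0 = 2
r iff p = 1 iff 2 = 2
not (r iff p) = not 2 = 1
(not (q or p) iff not (p iff not q)) implies not (r iff p) = 2 implies 1 = 2
r implies r = 1 implies 1 = 3
q implies q = 1 implies 1 = 3
not (q implies q) = not 3 = 0
(r implies r) iff not (q implies q) = 3 iff 0 = 0
not ((r implies r) iff not (q implies q)) = not 0 = 3
((not (q or p) iff not (p iff not q)) implies not (r iff p)) iff not ((r implies r) iff not (q implies q)) = 2 iff 3 = 2

2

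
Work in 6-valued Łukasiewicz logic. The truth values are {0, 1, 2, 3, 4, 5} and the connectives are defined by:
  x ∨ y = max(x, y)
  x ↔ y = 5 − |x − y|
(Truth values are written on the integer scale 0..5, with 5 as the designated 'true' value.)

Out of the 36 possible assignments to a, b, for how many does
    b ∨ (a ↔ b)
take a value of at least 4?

23

value 5: 11 assignments (counts)
value 4: 12 assignments (counts)
value 3: 7 assignments
value 2: 3 assignments
value 1: 2 assignments
value 0: 1 assignment
So 23 of the 36 assignments meet the threshold.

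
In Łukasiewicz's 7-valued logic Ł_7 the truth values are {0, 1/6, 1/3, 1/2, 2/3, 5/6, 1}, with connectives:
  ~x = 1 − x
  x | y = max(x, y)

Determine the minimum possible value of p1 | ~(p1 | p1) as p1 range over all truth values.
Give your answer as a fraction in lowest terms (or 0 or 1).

1/2

Take p1 = 1/2:
p1 | p1 = 1/2 | 1/2 = 1/2
~(p1 | p1) = ~1/2 = 1/2
p1 | ~(p1 | p1) = 1/2 | 1/2 = 1/2
No assignment yields a value below 1/2, so this is the minimum.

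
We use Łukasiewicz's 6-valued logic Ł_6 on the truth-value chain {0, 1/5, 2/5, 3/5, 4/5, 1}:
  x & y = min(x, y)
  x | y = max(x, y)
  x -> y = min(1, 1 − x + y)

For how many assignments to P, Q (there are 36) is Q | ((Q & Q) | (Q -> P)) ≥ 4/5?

33

value 1: 26 assignments (counts)
value 4/5: 7 assignments (counts)
value 3/5: 3 assignments
So 33 of the 36 assignments meet the threshold.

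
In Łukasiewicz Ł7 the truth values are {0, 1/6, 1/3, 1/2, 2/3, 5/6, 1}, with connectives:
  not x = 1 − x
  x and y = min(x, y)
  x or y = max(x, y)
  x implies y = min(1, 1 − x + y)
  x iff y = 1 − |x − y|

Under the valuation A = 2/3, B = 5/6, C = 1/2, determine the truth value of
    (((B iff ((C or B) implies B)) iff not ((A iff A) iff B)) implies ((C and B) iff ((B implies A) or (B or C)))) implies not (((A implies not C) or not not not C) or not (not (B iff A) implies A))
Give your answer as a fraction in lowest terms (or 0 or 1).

C or B = 1/2 or 5/6 = 5/6
(C or B) implies B = 5/6 implies 5/6 = 1
B iff ((C or B) implies B) = 5/6 iff 1 = 5/6
A iff A = 2/3 iff 2/3 = 1
(A iff A) iff B = 1 iff 5/6 = 5/6
not ((A iff A) iff B) = not 5/6 = 1/6
(B iff ((C or B) implies B)) iff not ((A iff A) iff B) = 5/6 iff 1/6 = 1/3
C and B = 1/2 and 5/6 = 1/2
B implies A = 5/6 implies 2/3 = 5/6
B or C = 5/6 or 1/2 = 5/6
(B implies A) or (B or C) = 5/6 or 5/6 = 5/6
(C and B) iff ((B implies A) or (B or C)) = 1/2 iff 5/6 = 2/3
((B iff ((C or B) implies B)) iff not ((A iff A) iff B)) implies ((C and B) iff ((B implies A) or (B or C))) = 1/3 implies 2/3 = 1
not C = not 1/2 = 1/2
A implies not C = 2/3 implies 1/2 = 5/6
not C = not 1/2 = 1/2
not not C = not 1/2 = 1/2
not not not C = not 1/2 = 1/2
(A implies not C) or not not not C = 5/6 or 1/2 = 5/6
B iff A = 5/6 iff 2/3 = 5/6
not (B iff A) = not 5/6 = 1/6
not (B iff A) implies A = 1/6 implies 2/3 = 1
not (not (B iff A) implies A) = not 1 = 0
((A implies not C) or not not not C) or not (not (B iff A) implies A) = 5/6 or 0 = 5/6
not (((A implies not C) or not not not C) or not (not (B iff A) implies A)) = not 5/6 = 1/6
(((B iff ((C or B) implies B)) iff not ((A iff A) iff B)) implies ((C and B) iff ((B implies A) or (B or C)))) implies not (((A implies not C) or not not not C) or not (not (B iff A) implies A)) = 1 implies 1/6 = 1/6

1/6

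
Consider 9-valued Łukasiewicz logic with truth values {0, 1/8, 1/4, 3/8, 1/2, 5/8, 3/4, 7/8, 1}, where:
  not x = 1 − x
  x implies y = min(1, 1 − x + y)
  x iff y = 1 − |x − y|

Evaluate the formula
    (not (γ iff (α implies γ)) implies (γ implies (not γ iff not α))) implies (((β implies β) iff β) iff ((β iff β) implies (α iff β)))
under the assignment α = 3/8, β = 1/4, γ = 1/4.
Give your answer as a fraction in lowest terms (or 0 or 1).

3/8

α implies γ = 3/8 implies 1/4 = 7/8
γ iff (α implies γ) = 1/4 iff 7/8 = 3/8
not (γ iff (α implies γ)) = not 3/8 = 5/8
not γ = not 1/4 = 3/4
not α = not 3/8 = 5/8
not γ iff not α = 3/4 iff 5/8 = 7/8
γ implies (not γ iff not α) = 1/4 implies 7/8 = 1
not (γ iff (α implies γ)) implies (γ implies (not γ iff not α)) = 5/8 implies 1 = 1
β implies β = 1/4 implies 1/4 = 1
(β implies β) iff β = 1 iff 1/4 = 1/4
β iff β = 1/4 iff 1/4 = 1
α iff β = 3/8 iff 1/4 = 7/8
(β iff β) implies (α iff β) = 1 implies 7/8 = 7/8
((β implies β) iff β) iff ((β iff β) implies (α iff β)) = 1/4 iff 7/8 = 3/8
(not (γ iff (α implies γ)) implies (γ implies (not γ iff not α))) implies (((β implies β) iff β) iff ((β iff β) implies (α iff β))) = 1 implies 3/8 = 3/8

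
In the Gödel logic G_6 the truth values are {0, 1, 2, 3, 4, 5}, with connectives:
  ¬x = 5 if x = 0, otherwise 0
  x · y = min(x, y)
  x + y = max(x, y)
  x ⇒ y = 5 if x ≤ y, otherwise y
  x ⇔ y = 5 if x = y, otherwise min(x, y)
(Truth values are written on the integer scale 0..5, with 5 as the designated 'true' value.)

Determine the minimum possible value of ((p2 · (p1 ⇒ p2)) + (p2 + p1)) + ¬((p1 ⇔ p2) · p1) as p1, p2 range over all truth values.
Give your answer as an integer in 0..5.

Take p1 = 1, p2 = 1:
p1 ⇒ p2 = 1 ⇒ 1 = 5
p2 · (p1 ⇒ p2) = 1 · 5 = 1
p2 + p1 = 1 + 1 = 1
(p2 · (p1 ⇒ p2)) + (p2 + p1) = 1 + 1 = 1
p1 ⇔ p2 = 1 ⇔ 1 = 5
(p1 ⇔ p2) · p1 = 5 · 1 = 1
¬((p1 ⇔ p2) · p1) = ¬1 = 0
((p2 · (p1 ⇒ p2)) + (p2 + p1)) + ¬((p1 ⇔ p2) · p1) = 1 + 0 = 1
No assignment yields a value below 1, so this is the minimum.

1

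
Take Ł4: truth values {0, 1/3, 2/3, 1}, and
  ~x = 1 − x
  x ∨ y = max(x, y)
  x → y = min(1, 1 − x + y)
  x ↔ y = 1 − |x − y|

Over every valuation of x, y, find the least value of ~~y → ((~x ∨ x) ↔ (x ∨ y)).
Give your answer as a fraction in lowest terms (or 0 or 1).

2/3

Take x = 1/3, y = 1:
~y = ~1 = 0
~~y = ~0 = 1
~x = ~1/3 = 2/3
~x ∨ x = 2/3 ∨ 1/3 = 2/3
x ∨ y = 1/3 ∨ 1 = 1
(~x ∨ x) ↔ (x ∨ y) = 2/3 ↔ 1 = 2/3
~~y → ((~x ∨ x) ↔ (x ∨ y)) = 1 → 2/3 = 2/3
No assignment yields a value below 2/3, so this is the minimum.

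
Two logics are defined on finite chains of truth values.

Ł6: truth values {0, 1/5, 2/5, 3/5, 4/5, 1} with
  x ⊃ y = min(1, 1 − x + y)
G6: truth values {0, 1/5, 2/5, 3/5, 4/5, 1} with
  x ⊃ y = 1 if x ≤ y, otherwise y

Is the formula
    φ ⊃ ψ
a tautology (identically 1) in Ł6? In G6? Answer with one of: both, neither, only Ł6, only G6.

In Ł6: at φ = 1/5, ψ = 0 the value is 4/5 — not a tautology.
In G6: at φ = 1/5, ψ = 0 the value is 0 — not a tautology.

neither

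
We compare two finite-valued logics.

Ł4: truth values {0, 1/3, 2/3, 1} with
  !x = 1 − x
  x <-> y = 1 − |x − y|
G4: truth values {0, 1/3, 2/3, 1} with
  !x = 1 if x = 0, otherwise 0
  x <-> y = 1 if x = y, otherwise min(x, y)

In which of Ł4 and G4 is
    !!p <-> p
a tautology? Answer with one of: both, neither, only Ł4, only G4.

In Ł4: every assignment gives 1 — tautology.
In G4: at p = 1/3 the value is 1/3 — not a tautology.

only Ł4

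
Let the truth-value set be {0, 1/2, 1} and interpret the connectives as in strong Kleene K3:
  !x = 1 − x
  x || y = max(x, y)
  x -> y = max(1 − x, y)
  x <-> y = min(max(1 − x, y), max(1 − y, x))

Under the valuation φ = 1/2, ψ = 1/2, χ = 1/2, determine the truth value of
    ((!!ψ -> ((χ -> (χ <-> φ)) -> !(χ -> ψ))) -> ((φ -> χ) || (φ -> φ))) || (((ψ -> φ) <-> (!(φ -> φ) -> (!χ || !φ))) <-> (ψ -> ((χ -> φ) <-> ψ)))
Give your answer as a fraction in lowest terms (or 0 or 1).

1/2

!ψ = !1/2 = 1/2
!!ψ = !1/2 = 1/2
χ <-> φ = 1/2 <-> 1/2 = 1/2
χ -> (χ <-> φ) = 1/2 -> 1/2 = 1/2
χ -> ψ = 1/2 -> 1/2 = 1/2
!(χ -> ψ) = !1/2 = 1/2
(χ -> (χ <-> φ)) -> !(χ -> ψ) = 1/2 -> 1/2 = 1/2
!!ψ -> ((χ -> (χ <-> φ)) -> !(χ -> ψ)) = 1/2 -> 1/2 = 1/2
φ -> χ = 1/2 -> 1/2 = 1/2
φ -> φ = 1/2 -> 1/2 = 1/2
(φ -> χ) || (φ -> φ) = 1/2 || 1/2 = 1/2
(!!ψ -> ((χ -> (χ <-> φ)) -> !(χ -> ψ))) -> ((φ -> χ) || (φ -> φ)) = 1/2 -> 1/2 = 1/2
ψ -> φ = 1/2 -> 1/2 = 1/2
φ -> φ = 1/2 -> 1/2 = 1/2
!(φ -> φ) = !1/2 = 1/2
!χ = !1/2 = 1/2
!φ = !1/2 = 1/2
!χ || !φ = 1/2 || 1/2 = 1/2
!(φ -> φ) -> (!χ || !φ) = 1/2 -> 1/2 = 1/2
(ψ -> φ) <-> (!(φ -> φ) -> (!χ || !φ)) = 1/2 <-> 1/2 = 1/2
χ -> φ = 1/2 -> 1/2 = 1/2
(χ -> φ) <-> ψ = 1/2 <-> 1/2 = 1/2
ψ -> ((χ -> φ) <-> ψ) = 1/2 -> 1/2 = 1/2
((ψ -> φ) <-> (!(φ -> φ) -> (!χ || !φ))) <-> (ψ -> ((χ -> φ) <-> ψ)) = 1/2 <-> 1/2 = 1/2
((!!ψ -> ((χ -> (χ <-> φ)) -> !(χ -> ψ))) -> ((φ -> χ) || (φ -> φ))) || (((ψ -> φ) <-> (!(φ -> φ) -> (!χ || !φ))) <-> (ψ -> ((χ -> φ) <-> ψ))) = 1/2 || 1/2 = 1/2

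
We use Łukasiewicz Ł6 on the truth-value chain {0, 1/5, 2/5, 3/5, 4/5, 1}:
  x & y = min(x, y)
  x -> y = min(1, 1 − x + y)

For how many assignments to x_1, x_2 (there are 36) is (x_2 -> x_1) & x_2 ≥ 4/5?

value 1: 1 assignment (counts)
value 4/5: 4 assignments (counts)
value 3/5: 7 assignments
value 2/5: 9 assignments
value 1/5: 8 assignments
value 0: 7 assignments
So 5 of the 36 assignments meet the threshold.

5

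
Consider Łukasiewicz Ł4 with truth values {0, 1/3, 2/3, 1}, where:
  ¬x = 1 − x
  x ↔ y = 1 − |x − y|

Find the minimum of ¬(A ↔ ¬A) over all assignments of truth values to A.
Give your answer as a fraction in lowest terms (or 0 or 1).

1/3

Take A = 1/3:
¬A = ¬1/3 = 2/3
A ↔ ¬A = 1/3 ↔ 2/3 = 2/3
¬(A ↔ ¬A) = ¬2/3 = 1/3
No assignment yields a value below 1/3, so this is the minimum.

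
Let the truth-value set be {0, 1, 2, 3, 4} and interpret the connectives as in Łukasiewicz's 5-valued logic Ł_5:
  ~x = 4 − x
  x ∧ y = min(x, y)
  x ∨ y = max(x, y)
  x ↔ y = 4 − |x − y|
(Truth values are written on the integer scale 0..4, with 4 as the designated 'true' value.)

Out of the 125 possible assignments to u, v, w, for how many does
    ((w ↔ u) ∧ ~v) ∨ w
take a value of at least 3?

value 4: 29 assignments (counts)
value 3: 37 assignments (counts)
value 2: 30 assignments
value 1: 20 assignments
value 0: 9 assignments
So 66 of the 125 assignments meet the threshold.

66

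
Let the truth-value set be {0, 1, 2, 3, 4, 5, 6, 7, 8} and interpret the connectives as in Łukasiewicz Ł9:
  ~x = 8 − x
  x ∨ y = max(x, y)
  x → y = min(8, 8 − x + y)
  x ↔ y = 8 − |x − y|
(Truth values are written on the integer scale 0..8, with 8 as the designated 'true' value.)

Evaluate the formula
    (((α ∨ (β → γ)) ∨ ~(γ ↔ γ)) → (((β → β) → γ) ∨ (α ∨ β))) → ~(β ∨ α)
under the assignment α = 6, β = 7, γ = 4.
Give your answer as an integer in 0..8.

β → γ = 7 → 4 = 5
α ∨ (β → γ) = 6 ∨ 5 = 6
γ ↔ γ = 4 ↔ 4 = 8
~(γ ↔ γ) = ~8 = 0
(α ∨ (β → γ)) ∨ ~(γ ↔ γ) = 6 ∨ 0 = 6
β → β = 7 → 7 = 8
(β → β) → γ = 8 → 4 = 4
α ∨ β = 6 ∨ 7 = 7
((β → β) → γ) ∨ (α ∨ β) = 4 ∨ 7 = 7
((α ∨ (β → γ)) ∨ ~(γ ↔ γ)) → (((β → β) → γ) ∨ (α ∨ β)) = 6 → 7 = 8
β ∨ α = 7 ∨ 6 = 7
~(β ∨ α) = ~7 = 1
(((α ∨ (β → γ)) ∨ ~(γ ↔ γ)) → (((β → β) → γ) ∨ (α ∨ β))) → ~(β ∨ α) = 8 → 1 = 1

1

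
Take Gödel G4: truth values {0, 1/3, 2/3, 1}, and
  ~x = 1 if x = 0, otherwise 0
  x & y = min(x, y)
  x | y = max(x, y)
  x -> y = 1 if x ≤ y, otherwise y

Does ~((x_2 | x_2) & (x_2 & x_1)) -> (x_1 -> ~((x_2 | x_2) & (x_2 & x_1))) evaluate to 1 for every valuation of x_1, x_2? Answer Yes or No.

Yes

x_1 = 0, x_2 = 0 ↦ 1
x_1 = 0, x_2 = 1/3 ↦ 1
x_1 = 0, x_2 = 2/3 ↦ 1
x_1 = 0, x_2 = 1 ↦ 1
x_1 = 1/3, x_2 = 0 ↦ 1
x_1 = 1/3, x_2 = 1/3 ↦ 1
x_1 = 1/3, x_2 = 2/3 ↦ 1
x_1 = 1/3, x_2 = 1 ↦ 1
x_1 = 2/3, x_2 = 0 ↦ 1
x_1 = 2/3, x_2 = 1/3 ↦ 1
x_1 = 2/3, x_2 = 2/3 ↦ 1
x_1 = 2/3, x_2 = 1 ↦ 1
x_1 = 1, x_2 = 0 ↦ 1
x_1 = 1, x_2 = 1/3 ↦ 1
x_1 = 1, x_2 = 2/3 ↦ 1
x_1 = 1, x_2 = 1 ↦ 1
Every assignment gives a value ≥ 1.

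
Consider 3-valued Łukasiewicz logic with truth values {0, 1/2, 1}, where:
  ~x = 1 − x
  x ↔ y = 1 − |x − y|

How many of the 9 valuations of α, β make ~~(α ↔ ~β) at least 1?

3

α = 0, β = 0 ↦ 0  <
α = 0, β = 1/2 ↦ 1/2  <
α = 0, β = 1 ↦ 1  ≥
α = 1/2, β = 0 ↦ 1/2  <
α = 1/2, β = 1/2 ↦ 1  ≥
α = 1/2, β = 1 ↦ 1/2  <
α = 1, β = 0 ↦ 1  ≥
α = 1, β = 1/2 ↦ 1/2  <
α = 1, β = 1 ↦ 0  <
So 3 of the 9 assignments meet the threshold.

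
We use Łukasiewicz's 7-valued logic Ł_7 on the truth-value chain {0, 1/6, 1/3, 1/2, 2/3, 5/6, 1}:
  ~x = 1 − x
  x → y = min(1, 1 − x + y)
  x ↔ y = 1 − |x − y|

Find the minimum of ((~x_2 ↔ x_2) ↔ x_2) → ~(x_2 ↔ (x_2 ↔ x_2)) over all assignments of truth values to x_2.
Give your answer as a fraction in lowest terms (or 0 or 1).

Take x_2 = 2/3:
~x_2 = ~2/3 = 1/3
~x_2 ↔ x_2 = 1/3 ↔ 2/3 = 2/3
(~x_2 ↔ x_2) ↔ x_2 = 2/3 ↔ 2/3 = 1
x_2 ↔ x_2 = 2/3 ↔ 2/3 = 1
x_2 ↔ (x_2 ↔ x_2) = 2/3 ↔ 1 = 2/3
~(x_2 ↔ (x_2 ↔ x_2)) = ~2/3 = 1/3
((~x_2 ↔ x_2) ↔ x_2) → ~(x_2 ↔ (x_2 ↔ x_2)) = 1 → 1/3 = 1/3
No assignment yields a value below 1/3, so this is the minimum.

1/3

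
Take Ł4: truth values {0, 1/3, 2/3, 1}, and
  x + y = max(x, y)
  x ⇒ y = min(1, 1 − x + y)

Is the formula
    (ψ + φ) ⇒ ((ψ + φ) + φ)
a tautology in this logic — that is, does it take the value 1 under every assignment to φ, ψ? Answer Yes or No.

φ = 0, ψ = 0 ↦ 1
φ = 0, ψ = 1/3 ↦ 1
φ = 0, ψ = 2/3 ↦ 1
φ = 0, ψ = 1 ↦ 1
φ = 1/3, ψ = 0 ↦ 1
φ = 1/3, ψ = 1/3 ↦ 1
φ = 1/3, ψ = 2/3 ↦ 1
φ = 1/3, ψ = 1 ↦ 1
φ = 2/3, ψ = 0 ↦ 1
φ = 2/3, ψ = 1/3 ↦ 1
φ = 2/3, ψ = 2/3 ↦ 1
φ = 2/3, ψ = 1 ↦ 1
φ = 1, ψ = 0 ↦ 1
φ = 1, ψ = 1/3 ↦ 1
φ = 1, ψ = 2/3 ↦ 1
φ = 1, ψ = 1 ↦ 1
Every assignment gives a value ≥ 1.

Yes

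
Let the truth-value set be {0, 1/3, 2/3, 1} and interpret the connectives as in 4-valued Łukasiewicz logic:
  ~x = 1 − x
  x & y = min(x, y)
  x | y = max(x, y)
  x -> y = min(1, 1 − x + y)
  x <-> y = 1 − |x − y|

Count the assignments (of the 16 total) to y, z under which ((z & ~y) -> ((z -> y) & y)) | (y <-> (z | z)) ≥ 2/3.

14

y = 0, z = 0 ↦ 1  ≥
y = 0, z = 1/3 ↦ 2/3  ≥
y = 0, z = 2/3 ↦ 1/3  <
y = 0, z = 1 ↦ 0  <
y = 1/3, z = 0 ↦ 1  ≥
y = 1/3, z = 1/3 ↦ 1  ≥
y = 1/3, z = 2/3 ↦ 2/3  ≥
y = 1/3, z = 1 ↦ 2/3  ≥
y = 2/3, z = 0 ↦ 1  ≥
y = 2/3, z = 1/3 ↦ 1  ≥
y = 2/3, z = 2/3 ↦ 1  ≥
y = 2/3, z = 1 ↦ 1  ≥
y = 1, z = 0 ↦ 1  ≥
y = 1, z = 1/3 ↦ 1  ≥
y = 1, z = 2/3 ↦ 1  ≥
y = 1, z = 1 ↦ 1  ≥
So 14 of the 16 assignments meet the threshold.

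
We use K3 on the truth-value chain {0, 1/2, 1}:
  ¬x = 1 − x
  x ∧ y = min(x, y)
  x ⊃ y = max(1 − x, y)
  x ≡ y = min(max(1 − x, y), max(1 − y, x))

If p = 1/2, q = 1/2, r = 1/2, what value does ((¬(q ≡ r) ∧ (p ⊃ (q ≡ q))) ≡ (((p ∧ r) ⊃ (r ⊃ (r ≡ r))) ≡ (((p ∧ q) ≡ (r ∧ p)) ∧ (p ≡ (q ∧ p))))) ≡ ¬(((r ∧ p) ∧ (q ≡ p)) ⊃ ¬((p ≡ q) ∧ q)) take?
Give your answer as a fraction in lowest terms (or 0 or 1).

1/2

q ≡ r = 1/2 ≡ 1/2 = 1/2
¬(q ≡ r) = ¬1/2 = 1/2
q ≡ q = 1/2 ≡ 1/2 = 1/2
p ⊃ (q ≡ q) = 1/2 ⊃ 1/2 = 1/2
¬(q ≡ r) ∧ (p ⊃ (q ≡ q)) = 1/2 ∧ 1/2 = 1/2
p ∧ r = 1/2 ∧ 1/2 = 1/2
r ≡ r = 1/2 ≡ 1/2 = 1/2
r ⊃ (r ≡ r) = 1/2 ⊃ 1/2 = 1/2
(p ∧ r) ⊃ (r ⊃ (r ≡ r)) = 1/2 ⊃ 1/2 = 1/2
p ∧ q = 1/2 ∧ 1/2 = 1/2
r ∧ p = 1/2 ∧ 1/2 = 1/2
(p ∧ q) ≡ (r ∧ p) = 1/2 ≡ 1/2 = 1/2
q ∧ p = 1/2 ∧ 1/2 = 1/2
p ≡ (q ∧ p) = 1/2 ≡ 1/2 = 1/2
((p ∧ q) ≡ (r ∧ p)) ∧ (p ≡ (q ∧ p)) = 1/2 ∧ 1/2 = 1/2
((p ∧ r) ⊃ (r ⊃ (r ≡ r))) ≡ (((p ∧ q) ≡ (r ∧ p)) ∧ (p ≡ (q ∧ p))) = 1/2 ≡ 1/2 = 1/2
(¬(q ≡ r) ∧ (p ⊃ (q ≡ q))) ≡ (((p ∧ r) ⊃ (r ⊃ (r ≡ r))) ≡ (((p ∧ q) ≡ (r ∧ p)) ∧ (p ≡ (q ∧ p)))) = 1/2 ≡ 1/2 = 1/2
r ∧ p = 1/2 ∧ 1/2 = 1/2
q ≡ p = 1/2 ≡ 1/2 = 1/2
(r ∧ p) ∧ (q ≡ p) = 1/2 ∧ 1/2 = 1/2
p ≡ q = 1/2 ≡ 1/2 = 1/2
(p ≡ q) ∧ q = 1/2 ∧ 1/2 = 1/2
¬((p ≡ q) ∧ q) = ¬1/2 = 1/2
((r ∧ p) ∧ (q ≡ p)) ⊃ ¬((p ≡ q) ∧ q) = 1/2 ⊃ 1/2 = 1/2
¬(((r ∧ p) ∧ (q ≡ p)) ⊃ ¬((p ≡ q) ∧ q)) = ¬1/2 = 1/2
((¬(q ≡ r) ∧ (p ⊃ (q ≡ q))) ≡ (((p ∧ r) ⊃ (r ⊃ (r ≡ r))) ≡ (((p ∧ q) ≡ (r ∧ p)) ∧ (p ≡ (q ∧ p))))) ≡ ¬(((r ∧ p) ∧ (q ≡ p)) ⊃ ¬((p ≡ q) ∧ q)) = 1/2 ≡ 1/2 = 1/2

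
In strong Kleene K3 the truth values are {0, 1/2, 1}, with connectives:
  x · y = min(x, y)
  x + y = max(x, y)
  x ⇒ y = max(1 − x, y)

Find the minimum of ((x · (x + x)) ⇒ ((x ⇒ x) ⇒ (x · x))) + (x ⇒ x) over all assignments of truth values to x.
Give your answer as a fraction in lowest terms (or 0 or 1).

1/2

Take x = 1/2:
x + x = 1/2 + 1/2 = 1/2
x · (x + x) = 1/2 · 1/2 = 1/2
x ⇒ x = 1/2 ⇒ 1/2 = 1/2
x · x = 1/2 · 1/2 = 1/2
(x ⇒ x) ⇒ (x · x) = 1/2 ⇒ 1/2 = 1/2
(x · (x + x)) ⇒ ((x ⇒ x) ⇒ (x · x)) = 1/2 ⇒ 1/2 = 1/2
x ⇒ x = 1/2 ⇒ 1/2 = 1/2
((x · (x + x)) ⇒ ((x ⇒ x) ⇒ (x · x))) + (x ⇒ x) = 1/2 + 1/2 = 1/2
No assignment yields a value below 1/2, so this is the minimum.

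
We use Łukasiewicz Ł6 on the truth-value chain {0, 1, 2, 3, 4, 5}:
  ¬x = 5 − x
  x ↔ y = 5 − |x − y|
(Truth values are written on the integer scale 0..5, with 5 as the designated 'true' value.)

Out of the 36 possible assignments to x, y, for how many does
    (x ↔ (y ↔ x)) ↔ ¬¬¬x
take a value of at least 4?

value 5: 5 assignments (counts)
value 4: 9 assignments (counts)
value 3: 9 assignments
value 2: 7 assignments
value 1: 4 assignments
value 0: 2 assignments
So 14 of the 36 assignments meet the threshold.

14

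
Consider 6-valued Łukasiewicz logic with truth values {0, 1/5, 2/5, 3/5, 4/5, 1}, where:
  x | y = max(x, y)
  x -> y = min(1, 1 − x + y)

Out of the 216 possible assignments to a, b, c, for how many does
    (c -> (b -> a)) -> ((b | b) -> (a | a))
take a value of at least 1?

141

value 1: 141 assignments (counts)
value 4/5: 35 assignments
value 3/5: 22 assignments
value 2/5: 12 assignments
value 1/5: 5 assignments
value 0: 1 assignment
So 141 of the 216 assignments meet the threshold.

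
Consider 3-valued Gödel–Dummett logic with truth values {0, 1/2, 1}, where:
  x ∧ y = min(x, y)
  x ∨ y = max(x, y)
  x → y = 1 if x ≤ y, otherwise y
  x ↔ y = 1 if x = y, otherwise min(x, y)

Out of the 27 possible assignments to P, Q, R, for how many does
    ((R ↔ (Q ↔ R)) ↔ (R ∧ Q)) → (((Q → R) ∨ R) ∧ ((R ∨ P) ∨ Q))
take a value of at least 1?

21

value 1: 21 assignments (counts)
value 1/2: 5 assignments
value 0: 1 assignment
So 21 of the 27 assignments meet the threshold.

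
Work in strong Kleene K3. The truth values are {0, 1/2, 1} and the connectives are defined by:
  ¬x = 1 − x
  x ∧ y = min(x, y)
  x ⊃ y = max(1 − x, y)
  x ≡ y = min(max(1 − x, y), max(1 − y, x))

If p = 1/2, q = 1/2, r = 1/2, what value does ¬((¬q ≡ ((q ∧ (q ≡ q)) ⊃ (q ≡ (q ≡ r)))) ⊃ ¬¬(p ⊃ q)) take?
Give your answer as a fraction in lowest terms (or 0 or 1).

¬q = ¬1/2 = 1/2
q ≡ q = 1/2 ≡ 1/2 = 1/2
q ∧ (q ≡ q) = 1/2 ∧ 1/2 = 1/2
q ≡ r = 1/2 ≡ 1/2 = 1/2
q ≡ (q ≡ r) = 1/2 ≡ 1/2 = 1/2
(q ∧ (q ≡ q)) ⊃ (q ≡ (q ≡ r)) = 1/2 ⊃ 1/2 = 1/2
¬q ≡ ((q ∧ (q ≡ q)) ⊃ (q ≡ (q ≡ r))) = 1/2 ≡ 1/2 = 1/2
p ⊃ q = 1/2 ⊃ 1/2 = 1/2
¬(p ⊃ q) = ¬1/2 = 1/2
¬¬(p ⊃ q) = ¬1/2 = 1/2
(¬q ≡ ((q ∧ (q ≡ q)) ⊃ (q ≡ (q ≡ r)))) ⊃ ¬¬(p ⊃ q) = 1/2 ⊃ 1/2 = 1/2
¬((¬q ≡ ((q ∧ (q ≡ q)) ⊃ (q ≡ (q ≡ r)))) ⊃ ¬¬(p ⊃ q)) = ¬1/2 = 1/2

1/2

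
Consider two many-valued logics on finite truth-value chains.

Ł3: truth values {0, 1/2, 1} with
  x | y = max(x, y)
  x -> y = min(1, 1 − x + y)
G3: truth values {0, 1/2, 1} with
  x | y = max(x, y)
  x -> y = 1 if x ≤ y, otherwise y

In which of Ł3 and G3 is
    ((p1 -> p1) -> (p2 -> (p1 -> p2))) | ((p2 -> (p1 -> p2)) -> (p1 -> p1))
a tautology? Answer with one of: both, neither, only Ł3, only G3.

In Ł3: every assignment gives 1 — tautology.
In G3: every assignment gives 1 — tautology.

both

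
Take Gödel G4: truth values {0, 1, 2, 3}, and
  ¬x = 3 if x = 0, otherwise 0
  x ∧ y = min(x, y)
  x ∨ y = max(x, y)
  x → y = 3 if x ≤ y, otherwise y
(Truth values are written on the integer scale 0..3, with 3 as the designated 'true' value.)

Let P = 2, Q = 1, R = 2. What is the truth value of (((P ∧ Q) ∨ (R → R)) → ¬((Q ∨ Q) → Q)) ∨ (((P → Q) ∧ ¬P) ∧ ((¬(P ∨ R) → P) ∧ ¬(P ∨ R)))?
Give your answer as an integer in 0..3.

0

P ∧ Q = 2 ∧ 1 = 1
R → R = 2 → 2 = 3
(P ∧ Q) ∨ (R → R) = 1 ∨ 3 = 3
Q ∨ Q = 1 ∨ 1 = 1
(Q ∨ Q) → Q = 1 → 1 = 3
¬((Q ∨ Q) → Q) = ¬3 = 0
((P ∧ Q) ∨ (R → R)) → ¬((Q ∨ Q) → Q) = 3 → 0 = 0
P → Q = 2 → 1 = 1
¬P = ¬2 = 0
(P → Q) ∧ ¬P = 1 ∧ 0 = 0
P ∨ R = 2 ∨ 2 = 2
¬(P ∨ R) = ¬2 = 0
¬(P ∨ R) → P = 0 → 2 = 3
P ∨ R = 2 ∨ 2 = 2
¬(P ∨ R) = ¬2 = 0
(¬(P ∨ R) → P) ∧ ¬(P ∨ R) = 3 ∧ 0 = 0
((P → Q) ∧ ¬P) ∧ ((¬(P ∨ R) → P) ∧ ¬(P ∨ R)) = 0 ∧ 0 = 0
(((P ∧ Q) ∨ (R → R)) → ¬((Q ∨ Q) → Q)) ∨ (((P → Q) ∧ ¬P) ∧ ((¬(P ∨ R) → P) ∧ ¬(P ∨ R))) = 0 ∨ 0 = 0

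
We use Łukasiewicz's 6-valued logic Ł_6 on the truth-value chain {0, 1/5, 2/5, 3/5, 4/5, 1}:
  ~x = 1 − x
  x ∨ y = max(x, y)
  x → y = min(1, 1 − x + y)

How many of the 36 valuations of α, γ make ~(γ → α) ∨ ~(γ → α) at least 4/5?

3

value 1: 1 assignment (counts)
value 4/5: 2 assignments (counts)
value 3/5: 3 assignments
value 2/5: 4 assignments
value 1/5: 5 assignments
value 0: 21 assignments
So 3 of the 36 assignments meet the threshold.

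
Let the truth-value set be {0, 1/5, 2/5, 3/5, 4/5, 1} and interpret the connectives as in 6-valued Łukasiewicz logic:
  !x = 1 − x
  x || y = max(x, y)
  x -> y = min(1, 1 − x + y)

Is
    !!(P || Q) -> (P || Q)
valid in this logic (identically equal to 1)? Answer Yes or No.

At P = 4/5, Q = 0, for instance:
P || Q = 4/5 || 0 = 4/5
!(P || Q) = !4/5 = 1/5
!!(P || Q) = !1/5 = 4/5
!!(P || Q) -> (P || Q) = 4/5 -> 4/5 = 1
and checking the remaining 35 assignments likewise gives ≥ 1 in every case.

Yes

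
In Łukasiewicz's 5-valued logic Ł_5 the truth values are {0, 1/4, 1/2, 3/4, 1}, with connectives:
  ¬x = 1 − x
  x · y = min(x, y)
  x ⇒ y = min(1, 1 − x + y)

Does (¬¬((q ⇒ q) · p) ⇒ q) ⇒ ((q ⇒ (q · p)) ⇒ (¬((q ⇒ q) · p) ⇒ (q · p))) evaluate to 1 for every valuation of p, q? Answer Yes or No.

No

Counterexample: take p = 0, q = 0.
q ⇒ q = 0 ⇒ 0 = 1
(q ⇒ q) · p = 1 · 0 = 0
¬((q ⇒ q) · p) = ¬0 = 1
¬¬((q ⇒ q) · p) = ¬1 = 0
¬¬((q ⇒ q) · p) ⇒ q = 0 ⇒ 0 = 1
q · p = 0 · 0 = 0
q ⇒ (q · p) = 0 ⇒ 0 = 1
q ⇒ q = 0 ⇒ 0 = 1
(q ⇒ q) · p = 1 · 0 = 0
¬((q ⇒ q) · p) = ¬0 = 1
q · p = 0 · 0 = 0
¬((q ⇒ q) · p) ⇒ (q · p) = 1 ⇒ 0 = 0
(q ⇒ (q · p)) ⇒ (¬((q ⇒ q) · p) ⇒ (q · p)) = 1 ⇒ 0 = 0
(¬¬((q ⇒ q) · p) ⇒ q) ⇒ ((q ⇒ (q · p)) ⇒ (¬((q ⇒ q) · p) ⇒ (q · p))) = 1 ⇒ 0 = 0
This gives 0 ≠ 1.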